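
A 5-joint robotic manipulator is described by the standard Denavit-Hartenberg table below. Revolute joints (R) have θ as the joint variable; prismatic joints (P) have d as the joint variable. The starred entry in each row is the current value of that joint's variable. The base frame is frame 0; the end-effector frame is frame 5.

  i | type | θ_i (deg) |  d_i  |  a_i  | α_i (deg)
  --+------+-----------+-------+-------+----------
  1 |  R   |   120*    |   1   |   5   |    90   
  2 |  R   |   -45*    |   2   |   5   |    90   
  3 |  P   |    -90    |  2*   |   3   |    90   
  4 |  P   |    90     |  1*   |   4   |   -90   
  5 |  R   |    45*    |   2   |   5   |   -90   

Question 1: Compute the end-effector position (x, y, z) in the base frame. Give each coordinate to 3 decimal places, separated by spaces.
after link 1: o_1 = (-2.5000, 4.3301, 1.0000)
after link 2: o_2 = (-2.5357, 8.3920, -2.5355)
after link 3: o_3 = (-4.4267, 5.6672, -3.9497)
after link 4: o_4 = (-2.6589, 2.6054, -6.0711)
after link 5: o_5 = (-0.9269, 3.6054, -11.0711)

-0.927 3.605 -11.071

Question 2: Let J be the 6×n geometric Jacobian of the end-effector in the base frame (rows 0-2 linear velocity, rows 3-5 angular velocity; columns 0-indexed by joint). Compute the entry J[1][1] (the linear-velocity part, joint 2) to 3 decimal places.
axis z_1 = (0.8660,0.5000,0.0000); lever o_n−o_1 = (1.5731,-0.7247,-12.0711)
cross product → J_v[:, 1] = (-6.0355,10.4539,-1.4142)
J_ω[:, 1] = z_1
entry J[1][1] = 10.4539

10.454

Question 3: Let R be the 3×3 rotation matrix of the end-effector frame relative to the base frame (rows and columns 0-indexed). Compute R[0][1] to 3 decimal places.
End-effector y-axis (col 1 of R) = (-0.8660,-0.5000,-0.0000)
R[0][1] = -0.8660

-0.866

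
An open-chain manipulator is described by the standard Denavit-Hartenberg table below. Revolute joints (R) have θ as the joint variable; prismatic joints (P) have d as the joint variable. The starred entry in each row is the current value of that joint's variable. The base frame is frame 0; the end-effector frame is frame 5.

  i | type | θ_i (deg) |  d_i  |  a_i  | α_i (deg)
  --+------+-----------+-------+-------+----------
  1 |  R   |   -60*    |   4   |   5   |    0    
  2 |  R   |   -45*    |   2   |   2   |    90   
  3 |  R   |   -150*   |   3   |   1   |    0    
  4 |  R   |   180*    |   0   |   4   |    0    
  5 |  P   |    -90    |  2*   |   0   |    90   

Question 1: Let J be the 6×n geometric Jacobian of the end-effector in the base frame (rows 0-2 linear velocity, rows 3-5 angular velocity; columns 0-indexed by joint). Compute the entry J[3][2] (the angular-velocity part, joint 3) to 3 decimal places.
-0.966

axis z_2 = (-0.9659,0.2588,0.0000); lever o_n−o_2 = (-5.5021,-1.2155,1.5000)
cross product → J_v[:, 2] = (0.3882,1.4489,2.5981)
J_ω[:, 2] = z_2
entry J[3][2] = -0.9659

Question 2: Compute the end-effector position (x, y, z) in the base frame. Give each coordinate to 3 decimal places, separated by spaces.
-3.520 -7.477 7.500

after link 1: o_1 = (2.5000, -4.3301, 4.0000)
after link 2: o_2 = (1.9824, -6.2620, 6.0000)
after link 3: o_3 = (-0.6913, -4.6490, 5.5000)
after link 4: o_4 = (-1.5878, -7.9951, 7.5000)
after link 5: o_5 = (-3.5197, -7.4774, 7.5000)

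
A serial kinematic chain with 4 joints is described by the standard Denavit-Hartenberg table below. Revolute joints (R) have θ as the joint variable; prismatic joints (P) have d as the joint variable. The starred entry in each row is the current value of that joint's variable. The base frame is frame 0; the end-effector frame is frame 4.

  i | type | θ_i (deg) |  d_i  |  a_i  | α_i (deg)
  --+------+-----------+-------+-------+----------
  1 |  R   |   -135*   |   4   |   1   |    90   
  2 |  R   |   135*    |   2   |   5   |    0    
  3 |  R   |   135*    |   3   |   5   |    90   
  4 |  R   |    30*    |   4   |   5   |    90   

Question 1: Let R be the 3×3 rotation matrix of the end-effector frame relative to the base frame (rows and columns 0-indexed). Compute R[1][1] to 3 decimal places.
End-effector y-axis (col 1 of R) = (0.7071,0.7071,0.0000)
R[1][1] = 0.7071

0.707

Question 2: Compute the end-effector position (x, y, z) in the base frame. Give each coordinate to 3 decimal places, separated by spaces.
after link 1: o_1 = (-0.7071, -0.7071, 4.0000)
after link 2: o_2 = (0.3787, 3.2071, 7.5355)
after link 3: o_3 = (-1.7426, 5.3284, 2.5355)
after link 4: o_4 = (-0.6820, 9.9246, -1.7946)

-0.682 9.925 -1.795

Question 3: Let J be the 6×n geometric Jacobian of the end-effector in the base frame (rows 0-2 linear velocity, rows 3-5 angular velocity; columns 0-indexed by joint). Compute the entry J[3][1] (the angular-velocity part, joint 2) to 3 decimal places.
-0.707

axis z_1 = (-0.7071,0.7071,0.0000); lever o_n−o_1 = (0.0251,10.6317,-5.7946)
cross product → J_v[:, 1] = (-4.0974,-4.0974,-7.5355)
J_ω[:, 1] = z_1
entry J[3][1] = -0.7071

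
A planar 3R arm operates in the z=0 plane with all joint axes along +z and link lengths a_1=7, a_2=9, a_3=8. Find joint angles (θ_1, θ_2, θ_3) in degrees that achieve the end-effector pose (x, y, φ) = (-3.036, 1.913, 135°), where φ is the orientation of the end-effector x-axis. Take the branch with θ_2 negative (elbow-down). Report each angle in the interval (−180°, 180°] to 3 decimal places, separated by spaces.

44.998 -149.996 -120.002

wrist centre = target − a_3·(cos φ, sin φ) = (2.6209, -3.7439)
cos θ_2 = (20.8853−7²−9²)/(2·7·9) = -0.8660; θ_2 = -149.9959° (elbow-down)
β = atan2(-3.7439,2.6209) = -55.0064°; ψ = atan2(-4.5006,-0.7939) = -100.0041°
θ_1 = β − ψ = 44.9978°
θ_3 = φ − θ_1 − θ_2 = -120.0019° (wrapped to (-180°,180°])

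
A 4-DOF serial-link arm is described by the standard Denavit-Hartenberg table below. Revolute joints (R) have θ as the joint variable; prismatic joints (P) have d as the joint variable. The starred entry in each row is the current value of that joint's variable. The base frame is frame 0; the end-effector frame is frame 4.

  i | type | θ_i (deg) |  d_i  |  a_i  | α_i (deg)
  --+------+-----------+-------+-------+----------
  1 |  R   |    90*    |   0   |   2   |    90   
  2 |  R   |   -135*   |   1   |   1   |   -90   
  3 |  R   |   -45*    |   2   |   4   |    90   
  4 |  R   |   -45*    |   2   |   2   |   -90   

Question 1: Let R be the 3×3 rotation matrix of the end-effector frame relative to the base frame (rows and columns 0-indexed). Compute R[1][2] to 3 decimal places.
End-effector z-axis (col 2 of R) = (0.5000,0.1464,-0.8536)
R[1][2] = 0.1464

0.146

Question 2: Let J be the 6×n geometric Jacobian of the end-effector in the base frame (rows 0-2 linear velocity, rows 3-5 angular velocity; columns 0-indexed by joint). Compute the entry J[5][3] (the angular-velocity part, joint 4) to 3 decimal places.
axis z_3 = (0.7071,0.5000,0.5000); lever o_n−o_3 = (2.4142,-0.7071,1.2929)
cross product → J_v[:, 3] = (1.0000,0.2929,-1.7071)
J_ω[:, 3] = z_3
entry J[5][3] = 0.5000

0.500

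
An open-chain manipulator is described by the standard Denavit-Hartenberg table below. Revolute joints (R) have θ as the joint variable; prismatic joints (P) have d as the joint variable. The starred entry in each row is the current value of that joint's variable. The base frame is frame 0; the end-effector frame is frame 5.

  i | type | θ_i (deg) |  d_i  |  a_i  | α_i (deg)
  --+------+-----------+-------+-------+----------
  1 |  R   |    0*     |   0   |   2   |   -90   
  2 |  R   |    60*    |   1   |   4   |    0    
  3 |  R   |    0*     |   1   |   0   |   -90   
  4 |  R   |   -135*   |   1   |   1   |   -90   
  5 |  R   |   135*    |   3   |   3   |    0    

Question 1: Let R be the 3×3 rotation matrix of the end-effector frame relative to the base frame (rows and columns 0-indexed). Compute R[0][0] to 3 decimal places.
End-effector x-axis (col 0 of R) = (0.8624,-0.5000,-0.0795)
R[0][0] = 0.8624

0.862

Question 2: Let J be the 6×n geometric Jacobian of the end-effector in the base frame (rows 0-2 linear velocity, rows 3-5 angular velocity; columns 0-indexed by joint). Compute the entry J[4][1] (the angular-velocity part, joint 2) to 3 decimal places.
axis z_1 = (0.0000,1.0000,0.0000); lever o_n−o_1 = (4.4282,3.3284,-5.4272)
cross product → J_v[:, 1] = (-5.4272,0.0000,-4.4282)
J_ω[:, 1] = z_1
entry J[4][1] = 1.0000

1.000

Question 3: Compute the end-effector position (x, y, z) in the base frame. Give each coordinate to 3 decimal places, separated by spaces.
6.428 3.328 -5.427

after link 1: o_1 = (2.0000, 0.0000, 0.0000)
after link 2: o_2 = (4.0000, 1.0000, -3.4641)
after link 3: o_3 = (4.0000, 2.0000, -3.4641)
after link 4: o_4 = (2.7804, 2.7071, -3.3517)
after link 5: o_5 = (6.4282, 3.3284, -5.4272)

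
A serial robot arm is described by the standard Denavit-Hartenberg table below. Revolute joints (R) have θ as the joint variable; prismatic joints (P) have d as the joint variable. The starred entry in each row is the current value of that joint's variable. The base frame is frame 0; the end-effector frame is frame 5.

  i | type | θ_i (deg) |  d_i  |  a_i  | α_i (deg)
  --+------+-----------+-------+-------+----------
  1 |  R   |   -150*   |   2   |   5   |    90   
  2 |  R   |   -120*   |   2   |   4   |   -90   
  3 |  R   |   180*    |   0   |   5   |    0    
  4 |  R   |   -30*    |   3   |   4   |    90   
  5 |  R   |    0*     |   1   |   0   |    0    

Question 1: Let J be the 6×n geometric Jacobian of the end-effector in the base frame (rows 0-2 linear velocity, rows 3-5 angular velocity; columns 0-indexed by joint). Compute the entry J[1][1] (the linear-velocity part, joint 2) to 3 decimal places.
axis z_1 = (-0.5000,0.8660,0.0000); lever o_n−o_1 = (-3.5335,-3.0401,1.9330)
cross product → J_v[:, 1] = (1.6740,0.9665,4.5801)
J_ω[:, 1] = z_1
entry J[1][1] = 0.9665

0.967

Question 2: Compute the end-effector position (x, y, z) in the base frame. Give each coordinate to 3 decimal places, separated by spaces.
after link 1: o_1 = (-4.3301, -2.5000, 2.0000)
after link 2: o_2 = (-3.5981, 0.2321, -1.4641)
after link 3: o_3 = (-5.7631, -1.0179, 2.8660)
after link 4: o_4 = (-8.5131, -4.9151, 4.3660)
after link 5: o_5 = (-7.8636, -5.5401, 3.9330)

-7.864 -5.540 3.933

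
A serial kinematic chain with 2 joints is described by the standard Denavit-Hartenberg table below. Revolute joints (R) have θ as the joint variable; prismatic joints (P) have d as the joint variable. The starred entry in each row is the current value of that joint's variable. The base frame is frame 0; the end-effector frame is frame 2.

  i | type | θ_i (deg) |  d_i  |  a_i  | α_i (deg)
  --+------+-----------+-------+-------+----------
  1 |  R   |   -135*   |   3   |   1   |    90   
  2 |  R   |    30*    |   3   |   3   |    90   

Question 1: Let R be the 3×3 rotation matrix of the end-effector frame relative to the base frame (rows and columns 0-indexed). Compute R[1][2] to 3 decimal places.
End-effector z-axis (col 2 of R) = (-0.3536,-0.3536,-0.8660)
R[1][2] = -0.3536

-0.354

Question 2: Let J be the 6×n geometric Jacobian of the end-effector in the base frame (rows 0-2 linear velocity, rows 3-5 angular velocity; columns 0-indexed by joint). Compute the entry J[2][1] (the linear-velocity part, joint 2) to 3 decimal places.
axis z_1 = (-0.7071,0.7071,0.0000); lever o_n−o_1 = (-3.9584,0.2842,1.5000)
cross product → J_v[:, 1] = (1.0607,1.0607,2.5981)
J_ω[:, 1] = z_1
entry J[2][1] = 2.5981

2.598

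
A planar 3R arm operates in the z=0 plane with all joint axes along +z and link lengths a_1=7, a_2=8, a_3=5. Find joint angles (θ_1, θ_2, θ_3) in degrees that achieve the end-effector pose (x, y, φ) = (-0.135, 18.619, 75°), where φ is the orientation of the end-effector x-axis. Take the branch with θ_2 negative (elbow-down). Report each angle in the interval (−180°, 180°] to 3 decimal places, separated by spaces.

120.001 -45.005 0.004

wrist centre = target − a_3·(cos φ, sin φ) = (-1.4291, 13.7894)
cos θ_2 = (192.1891−7²−8²)/(2·7·8) = 0.7070; θ_2 = -45.0050° (elbow-down)
β = atan2(13.7894,-1.4291) = 95.9169°; ψ = atan2(-5.6573,12.6564) = -24.0845°
θ_1 = β − ψ = 120.0013°
θ_3 = φ − θ_1 − θ_2 = 0.0037° (wrapped to (-180°,180°])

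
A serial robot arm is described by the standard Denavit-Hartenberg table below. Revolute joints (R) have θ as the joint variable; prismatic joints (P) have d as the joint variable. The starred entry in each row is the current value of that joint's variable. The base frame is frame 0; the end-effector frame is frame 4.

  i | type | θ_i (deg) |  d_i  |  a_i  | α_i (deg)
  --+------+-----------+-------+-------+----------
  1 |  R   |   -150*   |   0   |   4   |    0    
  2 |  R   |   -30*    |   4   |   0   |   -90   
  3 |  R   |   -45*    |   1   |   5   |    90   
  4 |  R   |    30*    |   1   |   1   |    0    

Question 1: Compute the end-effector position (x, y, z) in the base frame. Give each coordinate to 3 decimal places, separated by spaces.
after link 1: o_1 = (-3.4641, -2.0000, 0.0000)
after link 2: o_2 = (-3.4641, -2.0000, 4.0000)
after link 3: o_3 = (-6.9996, -3.0000, 7.5355)
after link 4: o_4 = (-6.9049, -3.5000, 8.8550)

-6.905 -3.500 8.855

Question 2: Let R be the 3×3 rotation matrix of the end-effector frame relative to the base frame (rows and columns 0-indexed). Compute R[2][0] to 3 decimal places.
End-effector x-axis (col 0 of R) = (-0.6124,-0.5000,0.6124)
R[2][0] = 0.6124

0.612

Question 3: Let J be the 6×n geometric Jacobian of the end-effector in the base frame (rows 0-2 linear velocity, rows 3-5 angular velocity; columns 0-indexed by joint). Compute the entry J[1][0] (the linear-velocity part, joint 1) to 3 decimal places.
axis z_0 = ẑ; lever o_n−o_0 = (-6.9049,-3.5000,8.8550)
cross product → J_v[:, 0] = (3.5000,-6.9049,0.0000)
J_ω[:, 0] = z_0
entry J[1][0] = -6.9049

-6.905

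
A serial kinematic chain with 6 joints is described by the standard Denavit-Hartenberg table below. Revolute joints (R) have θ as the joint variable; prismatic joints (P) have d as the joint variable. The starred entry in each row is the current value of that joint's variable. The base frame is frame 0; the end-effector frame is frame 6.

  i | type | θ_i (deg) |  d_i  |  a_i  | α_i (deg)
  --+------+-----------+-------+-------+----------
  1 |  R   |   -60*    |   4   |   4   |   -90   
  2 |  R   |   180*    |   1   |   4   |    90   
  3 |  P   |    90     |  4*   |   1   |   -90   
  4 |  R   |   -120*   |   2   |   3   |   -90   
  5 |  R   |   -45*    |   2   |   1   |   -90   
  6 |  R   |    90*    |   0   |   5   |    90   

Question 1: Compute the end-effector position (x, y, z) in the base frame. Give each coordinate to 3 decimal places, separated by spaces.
-0.770 -3.570 -1.710

after link 1: o_1 = (2.0000, -3.4641, 4.0000)
after link 2: o_2 = (0.8660, 0.5000, 4.0000)
after link 3: o_3 = (1.7321, 1.0000, -0.0000)
after link 4: o_4 = (1.4330, -1.4821, -2.5981)
after link 5: o_5 = (2.9804, -1.4052, -4.2104)
after link 6: o_6 = (-0.7696, -3.5702, -1.7104)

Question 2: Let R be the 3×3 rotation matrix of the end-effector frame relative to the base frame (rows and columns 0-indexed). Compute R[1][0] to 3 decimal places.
-0.433

End-effector x-axis (col 0 of R) = (-0.7500,-0.4330,0.5000)
R[1][0] = -0.4330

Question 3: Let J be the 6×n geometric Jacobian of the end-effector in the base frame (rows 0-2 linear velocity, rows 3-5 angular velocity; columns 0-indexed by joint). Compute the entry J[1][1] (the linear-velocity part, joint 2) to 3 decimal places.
4.945

axis z_1 = (0.8660,0.5000,0.0000); lever o_n−o_1 = (-2.7696,-0.1061,-5.7104)
cross product → J_v[:, 1] = (-2.8552,4.9454,1.2929)
J_ω[:, 1] = z_1
entry J[1][1] = 4.9454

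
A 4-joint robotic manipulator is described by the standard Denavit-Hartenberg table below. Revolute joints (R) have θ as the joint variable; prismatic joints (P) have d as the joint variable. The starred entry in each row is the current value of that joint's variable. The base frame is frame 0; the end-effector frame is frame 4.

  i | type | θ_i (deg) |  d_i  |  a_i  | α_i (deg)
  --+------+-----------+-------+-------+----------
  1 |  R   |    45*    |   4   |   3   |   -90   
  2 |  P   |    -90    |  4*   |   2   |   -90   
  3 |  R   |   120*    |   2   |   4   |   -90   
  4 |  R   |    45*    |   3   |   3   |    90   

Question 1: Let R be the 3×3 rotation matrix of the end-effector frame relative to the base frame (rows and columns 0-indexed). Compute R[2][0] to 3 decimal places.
-0.354

End-effector x-axis (col 0 of R) = (-0.0670,-0.9330,-0.3536)
R[2][0] = -0.3536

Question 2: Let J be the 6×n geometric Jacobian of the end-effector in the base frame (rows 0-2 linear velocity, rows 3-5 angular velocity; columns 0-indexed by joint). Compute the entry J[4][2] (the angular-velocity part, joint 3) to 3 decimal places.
0.707

axis z_2 = (0.7071,0.7071,-0.0000); lever o_n−o_2 = (2.6021,-2.7737,-5.6587)
cross product → J_v[:, 2] = (-4.0013,4.0013,-3.8012)
J_ω[:, 2] = z_2
entry J[4][2] = 0.7071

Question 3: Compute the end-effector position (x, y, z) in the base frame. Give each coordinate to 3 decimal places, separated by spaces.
1.895 2.176 0.341

after link 1: o_1 = (2.1213, 2.1213, 4.0000)
after link 2: o_2 = (-0.7071, 4.9497, 6.0000)
after link 3: o_3 = (3.1566, 3.9145, 4.0000)
after link 4: o_4 = (1.8950, 2.1761, 0.3413)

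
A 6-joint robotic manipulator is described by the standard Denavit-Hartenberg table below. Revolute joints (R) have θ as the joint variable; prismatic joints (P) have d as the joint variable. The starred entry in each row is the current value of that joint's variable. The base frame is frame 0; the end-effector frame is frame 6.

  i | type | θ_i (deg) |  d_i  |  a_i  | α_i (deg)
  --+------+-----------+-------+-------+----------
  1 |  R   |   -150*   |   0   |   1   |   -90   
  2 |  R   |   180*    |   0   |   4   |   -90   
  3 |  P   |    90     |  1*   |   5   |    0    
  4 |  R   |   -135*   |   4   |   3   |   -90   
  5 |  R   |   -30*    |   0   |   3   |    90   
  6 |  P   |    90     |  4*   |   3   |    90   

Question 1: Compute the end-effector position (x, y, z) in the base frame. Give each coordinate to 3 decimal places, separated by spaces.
4.350 7.797 9.964

after link 1: o_1 = (-0.8660, -0.5000, 0.0000)
after link 2: o_2 = (2.5981, 1.5000, -0.0000)
after link 3: o_3 = (0.0981, 5.8301, 1.0000)
after link 4: o_4 = (2.9959, 5.0537, 5.0000)
after link 5: o_5 = (5.5054, 4.3812, 6.5000)
after link 6: o_6 = (4.3500, 7.7967, 9.9641)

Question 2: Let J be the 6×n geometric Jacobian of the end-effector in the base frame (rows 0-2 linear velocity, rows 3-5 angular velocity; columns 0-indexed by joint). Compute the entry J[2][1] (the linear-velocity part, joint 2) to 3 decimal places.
8.666

axis z_1 = (0.5000,-0.8660,0.0000); lever o_n−o_1 = (5.2160,8.2967,9.9641)
cross product → J_v[:, 1] = (-8.6292,-4.9821,8.6655)
J_ω[:, 1] = z_1
entry J[2][1] = 8.6655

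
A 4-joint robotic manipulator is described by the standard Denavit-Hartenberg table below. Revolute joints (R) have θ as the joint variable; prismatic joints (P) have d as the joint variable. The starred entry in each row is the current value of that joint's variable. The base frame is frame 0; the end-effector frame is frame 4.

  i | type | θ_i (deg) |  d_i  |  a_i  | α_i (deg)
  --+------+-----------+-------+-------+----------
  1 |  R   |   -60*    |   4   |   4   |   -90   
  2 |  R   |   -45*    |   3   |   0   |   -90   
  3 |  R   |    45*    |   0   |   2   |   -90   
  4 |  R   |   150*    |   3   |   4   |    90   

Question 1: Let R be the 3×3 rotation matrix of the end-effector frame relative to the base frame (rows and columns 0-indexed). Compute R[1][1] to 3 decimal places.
0.079

End-effector y-axis (col 1 of R) = (-0.8624,0.0795,-0.5000)
R[1][1] = 0.0795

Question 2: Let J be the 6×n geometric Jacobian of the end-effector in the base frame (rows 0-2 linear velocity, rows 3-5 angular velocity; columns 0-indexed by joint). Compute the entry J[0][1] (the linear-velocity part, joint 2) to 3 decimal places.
axis z_1 = (0.8660,0.5000,0.0000); lever o_n−o_1 = (-0.1656,4.1147,-0.8178)
cross product → J_v[:, 1] = (-0.4089,0.7083,3.6463)
J_ω[:, 1] = z_1
entry J[0][1] = -0.4089

-0.409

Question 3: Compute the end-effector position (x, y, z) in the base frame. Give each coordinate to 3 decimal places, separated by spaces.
after link 1: o_1 = (2.0000, -3.4641, 4.0000)
after link 2: o_2 = (4.5981, -1.9641, 4.0000)
after link 3: o_3 = (3.8733, -3.5372, 5.0000)
after link 4: o_4 = (1.8344, 0.6506, 3.1822)

1.834 0.651 3.182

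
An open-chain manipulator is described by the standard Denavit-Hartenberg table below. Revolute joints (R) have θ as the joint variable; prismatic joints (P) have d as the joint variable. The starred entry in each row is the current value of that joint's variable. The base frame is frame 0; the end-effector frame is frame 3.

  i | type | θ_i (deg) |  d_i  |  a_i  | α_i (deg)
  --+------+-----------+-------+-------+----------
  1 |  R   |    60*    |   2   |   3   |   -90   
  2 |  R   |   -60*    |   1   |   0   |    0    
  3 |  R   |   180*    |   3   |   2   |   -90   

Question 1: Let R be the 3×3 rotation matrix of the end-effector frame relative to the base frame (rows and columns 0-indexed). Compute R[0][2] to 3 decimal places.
End-effector z-axis (col 2 of R) = (-0.4330,-0.7500,0.5000)
R[0][2] = -0.4330

-0.433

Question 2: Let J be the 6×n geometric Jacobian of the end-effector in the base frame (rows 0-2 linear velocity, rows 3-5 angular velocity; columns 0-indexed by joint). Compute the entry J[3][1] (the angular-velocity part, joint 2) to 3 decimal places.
-0.866

axis z_1 = (-0.8660,0.5000,0.0000); lever o_n−o_1 = (-3.9641,1.1340,-1.7321)
cross product → J_v[:, 1] = (-0.8660,-1.5000,1.0000)
J_ω[:, 1] = z_1
entry J[3][1] = -0.8660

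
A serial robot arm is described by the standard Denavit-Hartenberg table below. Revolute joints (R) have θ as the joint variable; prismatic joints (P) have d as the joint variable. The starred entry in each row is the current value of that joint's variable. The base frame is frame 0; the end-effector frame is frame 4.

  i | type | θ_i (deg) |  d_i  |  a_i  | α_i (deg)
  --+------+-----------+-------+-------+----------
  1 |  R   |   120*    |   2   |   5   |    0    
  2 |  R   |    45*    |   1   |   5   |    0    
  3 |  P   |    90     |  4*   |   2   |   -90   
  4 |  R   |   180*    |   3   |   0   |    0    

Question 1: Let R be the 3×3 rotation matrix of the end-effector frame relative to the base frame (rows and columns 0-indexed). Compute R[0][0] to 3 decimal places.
End-effector x-axis (col 0 of R) = (0.2588,0.9659,-0.0000)
R[0][0] = 0.2588

0.259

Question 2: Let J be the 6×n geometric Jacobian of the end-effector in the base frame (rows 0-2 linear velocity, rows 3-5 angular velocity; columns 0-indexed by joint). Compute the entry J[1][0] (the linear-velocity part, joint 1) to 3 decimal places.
-4.949

axis z_0 = ẑ; lever o_n−o_0 = (-4.9495,2.9159,7.0000)
cross product → J_v[:, 0] = (-2.9159,-4.9495,0.0000)
J_ω[:, 0] = z_0
entry J[1][0] = -4.9495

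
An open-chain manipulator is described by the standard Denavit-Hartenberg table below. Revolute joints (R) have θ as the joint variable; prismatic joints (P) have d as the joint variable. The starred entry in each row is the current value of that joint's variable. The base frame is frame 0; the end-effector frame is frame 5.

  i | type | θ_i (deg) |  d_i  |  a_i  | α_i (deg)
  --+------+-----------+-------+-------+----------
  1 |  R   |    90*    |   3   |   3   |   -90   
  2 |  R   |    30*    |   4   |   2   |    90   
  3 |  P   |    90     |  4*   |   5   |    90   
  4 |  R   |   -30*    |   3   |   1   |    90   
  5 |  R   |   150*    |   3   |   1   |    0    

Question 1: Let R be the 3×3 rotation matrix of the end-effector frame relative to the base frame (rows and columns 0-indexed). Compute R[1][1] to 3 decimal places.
End-effector y-axis (col 1 of R) = (0.4330,-0.6250,0.6495)
R[1][1] = -0.6250

-0.625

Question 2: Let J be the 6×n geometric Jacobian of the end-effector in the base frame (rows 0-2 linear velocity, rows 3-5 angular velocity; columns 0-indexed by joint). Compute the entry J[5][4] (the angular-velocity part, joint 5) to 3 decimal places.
axis z_4 = (0.5000,-0.4330,-0.7500); lever o_n−o_4 = (2.2500,-0.6495,-2.1250)
cross product → J_v[:, 4] = (0.4330,-0.6250,0.6495)
J_ω[:, 4] = z_4
entry J[5][4] = -0.7500

-0.750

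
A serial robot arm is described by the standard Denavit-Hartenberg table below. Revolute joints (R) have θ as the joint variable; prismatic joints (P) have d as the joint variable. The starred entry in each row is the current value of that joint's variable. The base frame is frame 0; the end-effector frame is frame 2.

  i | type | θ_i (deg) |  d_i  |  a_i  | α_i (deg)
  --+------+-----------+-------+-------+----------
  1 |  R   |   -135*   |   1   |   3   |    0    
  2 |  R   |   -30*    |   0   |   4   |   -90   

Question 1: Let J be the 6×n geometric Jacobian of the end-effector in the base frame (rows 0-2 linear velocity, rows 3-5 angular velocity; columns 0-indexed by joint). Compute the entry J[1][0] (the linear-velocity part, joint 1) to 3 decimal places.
-5.985

axis z_0 = ẑ; lever o_n−o_0 = (-5.9850,-3.1566,1.0000)
cross product → J_v[:, 0] = (3.1566,-5.9850,0.0000)
J_ω[:, 0] = z_0
entry J[1][0] = -5.9850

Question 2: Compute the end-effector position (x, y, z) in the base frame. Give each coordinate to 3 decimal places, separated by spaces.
-5.985 -3.157 1.000

after link 1: o_1 = (-2.1213, -2.1213, 1.0000)
after link 2: o_2 = (-5.9850, -3.1566, 1.0000)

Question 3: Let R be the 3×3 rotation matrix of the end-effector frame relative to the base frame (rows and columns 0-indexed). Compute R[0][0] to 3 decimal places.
End-effector x-axis (col 0 of R) = (-0.9659,-0.2588,0.0000)
R[0][0] = -0.9659

-0.966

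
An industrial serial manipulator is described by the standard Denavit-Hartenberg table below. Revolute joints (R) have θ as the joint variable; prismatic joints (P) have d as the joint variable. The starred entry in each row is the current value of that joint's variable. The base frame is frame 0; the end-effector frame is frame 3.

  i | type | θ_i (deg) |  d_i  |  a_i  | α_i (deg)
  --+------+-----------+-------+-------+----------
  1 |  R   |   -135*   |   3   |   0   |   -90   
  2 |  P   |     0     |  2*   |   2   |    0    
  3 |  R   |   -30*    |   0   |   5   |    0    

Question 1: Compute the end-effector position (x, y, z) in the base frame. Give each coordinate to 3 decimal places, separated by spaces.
after link 1: o_1 = (0.0000, 0.0000, 3.0000)
after link 2: o_2 = (0.0000, -2.8284, 3.0000)
after link 3: o_3 = (-3.0619, -5.8903, 5.5000)

-3.062 -5.890 5.500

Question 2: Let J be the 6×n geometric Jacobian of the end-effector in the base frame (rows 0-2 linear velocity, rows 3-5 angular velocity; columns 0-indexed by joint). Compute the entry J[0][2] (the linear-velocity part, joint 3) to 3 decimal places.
axis z_2 = (0.7071,-0.7071,0.0000); lever o_n−o_2 = (-3.0619,-3.0619,2.5000)
cross product → J_v[:, 2] = (-1.7678,-1.7678,-4.3301)
J_ω[:, 2] = z_2
entry J[0][2] = -1.7678

-1.768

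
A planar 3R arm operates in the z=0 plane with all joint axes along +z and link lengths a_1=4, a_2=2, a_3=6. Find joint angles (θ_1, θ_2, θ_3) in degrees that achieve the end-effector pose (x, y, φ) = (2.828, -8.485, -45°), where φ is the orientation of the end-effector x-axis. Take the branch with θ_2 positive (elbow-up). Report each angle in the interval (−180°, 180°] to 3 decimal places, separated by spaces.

-135.007 90.004 0.003

wrist centre = target − a_3·(cos φ, sin φ) = (-1.4146, -4.2424)
cos θ_2 = (19.9988−4²−2²)/(2·4·2) = -0.0001; θ_2 = 90.0042° (elbow-up)
β = atan2(-4.2424,-1.4146) = -108.4413°; ψ = atan2(2.0000,3.9999) = 26.5659°
θ_1 = β − ψ = -135.0072°
θ_3 = φ − θ_1 − θ_2 = 0.0030° (wrapped to (-180°,180°])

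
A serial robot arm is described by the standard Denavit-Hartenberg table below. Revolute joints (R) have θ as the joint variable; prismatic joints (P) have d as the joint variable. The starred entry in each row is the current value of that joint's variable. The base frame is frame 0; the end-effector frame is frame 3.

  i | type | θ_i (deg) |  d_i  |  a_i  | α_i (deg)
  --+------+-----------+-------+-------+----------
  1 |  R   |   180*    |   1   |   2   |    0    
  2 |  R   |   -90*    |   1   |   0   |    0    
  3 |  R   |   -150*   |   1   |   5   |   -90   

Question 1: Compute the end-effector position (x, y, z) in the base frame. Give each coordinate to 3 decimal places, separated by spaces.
0.500 -4.330 3.000

after link 1: o_1 = (-2.0000, 0.0000, 1.0000)
after link 2: o_2 = (-2.0000, 0.0000, 2.0000)
after link 3: o_3 = (0.5000, -4.3301, 3.0000)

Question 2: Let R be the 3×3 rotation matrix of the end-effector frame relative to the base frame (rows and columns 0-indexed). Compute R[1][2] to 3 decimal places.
End-effector z-axis (col 2 of R) = (0.8660,0.5000,0.0000)
R[1][2] = 0.5000

0.500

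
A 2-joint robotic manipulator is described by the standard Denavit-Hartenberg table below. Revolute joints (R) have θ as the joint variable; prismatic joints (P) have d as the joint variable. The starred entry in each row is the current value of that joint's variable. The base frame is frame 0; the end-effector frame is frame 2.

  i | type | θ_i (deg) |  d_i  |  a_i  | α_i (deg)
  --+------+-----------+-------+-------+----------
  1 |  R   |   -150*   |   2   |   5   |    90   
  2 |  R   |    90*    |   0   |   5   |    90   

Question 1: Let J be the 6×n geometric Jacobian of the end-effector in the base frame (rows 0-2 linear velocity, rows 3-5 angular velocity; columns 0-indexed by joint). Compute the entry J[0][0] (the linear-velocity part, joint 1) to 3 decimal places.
axis z_0 = ẑ; lever o_n−o_0 = (-4.3301,-2.5000,7.0000)
cross product → J_v[:, 0] = (2.5000,-4.3301,0.0000)
J_ω[:, 0] = z_0
entry J[0][0] = 2.5000

2.500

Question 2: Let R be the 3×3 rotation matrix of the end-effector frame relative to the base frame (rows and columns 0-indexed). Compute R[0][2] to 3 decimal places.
-0.866

End-effector z-axis (col 2 of R) = (-0.8660,-0.5000,-0.0000)
R[0][2] = -0.8660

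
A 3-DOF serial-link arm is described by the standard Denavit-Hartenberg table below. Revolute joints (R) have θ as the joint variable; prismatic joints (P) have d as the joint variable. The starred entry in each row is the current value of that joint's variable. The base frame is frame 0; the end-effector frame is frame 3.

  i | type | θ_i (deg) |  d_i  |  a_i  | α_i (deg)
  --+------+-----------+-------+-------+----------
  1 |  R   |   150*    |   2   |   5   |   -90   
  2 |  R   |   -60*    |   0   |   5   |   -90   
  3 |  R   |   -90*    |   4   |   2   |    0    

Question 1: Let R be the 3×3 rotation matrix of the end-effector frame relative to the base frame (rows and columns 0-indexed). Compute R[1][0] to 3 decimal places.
End-effector x-axis (col 0 of R) = (-0.5000,-0.8660,0.0000)
R[1][0] = -0.8660

-0.866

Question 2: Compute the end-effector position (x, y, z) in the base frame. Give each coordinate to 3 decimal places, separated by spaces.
-10.495 3.750 4.330

after link 1: o_1 = (-4.3301, 2.5000, 2.0000)
after link 2: o_2 = (-6.4952, 3.7500, 6.3301)
after link 3: o_3 = (-10.4952, 3.7500, 4.3301)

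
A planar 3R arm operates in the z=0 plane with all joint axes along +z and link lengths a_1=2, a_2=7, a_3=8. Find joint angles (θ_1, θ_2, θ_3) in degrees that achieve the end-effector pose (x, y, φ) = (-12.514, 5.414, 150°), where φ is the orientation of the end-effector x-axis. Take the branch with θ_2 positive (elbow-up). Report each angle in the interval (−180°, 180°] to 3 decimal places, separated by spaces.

wrist centre = target − a_3·(cos φ, sin φ) = (-5.5858, 1.4140)
cos θ_2 = (33.2005−2²−7²)/(2·2·7) = -0.7071; θ_2 = 135.0014° (elbow-up)
β = atan2(1.4140,-5.5858) = 165.7944°; ψ = atan2(4.9496,-2.9499) = 120.7940°
θ_1 = β − ψ = 45.0004°
θ_3 = φ − θ_1 − θ_2 = -30.0018° (wrapped to (-180°,180°])

45.000 135.001 -30.002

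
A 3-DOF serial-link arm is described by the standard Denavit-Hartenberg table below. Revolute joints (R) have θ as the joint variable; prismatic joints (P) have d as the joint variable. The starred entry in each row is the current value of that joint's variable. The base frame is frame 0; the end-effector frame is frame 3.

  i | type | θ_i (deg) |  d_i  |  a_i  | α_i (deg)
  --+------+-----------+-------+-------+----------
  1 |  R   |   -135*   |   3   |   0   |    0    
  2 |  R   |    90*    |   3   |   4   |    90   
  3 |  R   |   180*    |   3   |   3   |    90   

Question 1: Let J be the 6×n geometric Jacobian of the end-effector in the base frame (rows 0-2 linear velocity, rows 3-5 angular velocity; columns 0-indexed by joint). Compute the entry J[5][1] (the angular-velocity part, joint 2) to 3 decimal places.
1.000

axis z_1 = (0.0000,0.0000,1.0000); lever o_n−o_1 = (-1.4142,-2.8284,3.0000)
cross product → J_v[:, 1] = (2.8284,-1.4142,0.0000)
J_ω[:, 1] = z_1
entry J[5][1] = 1.0000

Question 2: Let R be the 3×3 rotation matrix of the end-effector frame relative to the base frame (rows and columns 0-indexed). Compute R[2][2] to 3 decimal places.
End-effector z-axis (col 2 of R) = (0.0000,-0.0000,1.0000)
R[2][2] = 1.0000

1.000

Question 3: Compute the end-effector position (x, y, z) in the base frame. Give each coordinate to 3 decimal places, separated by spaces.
after link 1: o_1 = (0.0000, 0.0000, 3.0000)
after link 2: o_2 = (2.8284, -2.8284, 6.0000)
after link 3: o_3 = (-1.4142, -2.8284, 6.0000)

-1.414 -2.828 6.000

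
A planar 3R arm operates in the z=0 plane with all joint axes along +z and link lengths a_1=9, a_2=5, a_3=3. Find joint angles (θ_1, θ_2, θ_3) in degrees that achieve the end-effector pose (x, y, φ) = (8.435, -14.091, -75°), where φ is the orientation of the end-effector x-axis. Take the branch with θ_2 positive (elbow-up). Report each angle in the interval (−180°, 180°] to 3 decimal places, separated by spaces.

-66.242 30.001 -38.759

wrist centre = target − a_3·(cos φ, sin φ) = (7.6585, -11.1932)
cos θ_2 = (183.9415−9²−5²)/(2·9·5) = 0.8660; θ_2 = 30.0010° (elbow-up)
β = atan2(-11.1932,7.6585) = -55.6196°; ψ = atan2(2.5001,13.3301) = 10.6225°
θ_1 = β − ψ = -66.2421°
θ_3 = φ − θ_1 − θ_2 = -38.7589° (wrapped to (-180°,180°])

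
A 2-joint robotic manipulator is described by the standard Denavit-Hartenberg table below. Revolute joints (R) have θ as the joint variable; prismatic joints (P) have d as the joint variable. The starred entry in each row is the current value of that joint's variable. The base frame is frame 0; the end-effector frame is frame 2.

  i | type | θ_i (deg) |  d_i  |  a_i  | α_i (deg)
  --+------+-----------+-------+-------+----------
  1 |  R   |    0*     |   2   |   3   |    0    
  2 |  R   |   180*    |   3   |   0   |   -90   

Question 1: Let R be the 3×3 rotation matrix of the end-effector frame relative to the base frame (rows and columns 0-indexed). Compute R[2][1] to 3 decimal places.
-1.000

End-effector y-axis (col 1 of R) = (-0.0000,-0.0000,-1.0000)
R[2][1] = -1.0000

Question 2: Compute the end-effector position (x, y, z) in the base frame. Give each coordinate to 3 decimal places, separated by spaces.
after link 1: o_1 = (3.0000, 0.0000, 2.0000)
after link 2: o_2 = (3.0000, 0.0000, 5.0000)

3.000 0.000 5.000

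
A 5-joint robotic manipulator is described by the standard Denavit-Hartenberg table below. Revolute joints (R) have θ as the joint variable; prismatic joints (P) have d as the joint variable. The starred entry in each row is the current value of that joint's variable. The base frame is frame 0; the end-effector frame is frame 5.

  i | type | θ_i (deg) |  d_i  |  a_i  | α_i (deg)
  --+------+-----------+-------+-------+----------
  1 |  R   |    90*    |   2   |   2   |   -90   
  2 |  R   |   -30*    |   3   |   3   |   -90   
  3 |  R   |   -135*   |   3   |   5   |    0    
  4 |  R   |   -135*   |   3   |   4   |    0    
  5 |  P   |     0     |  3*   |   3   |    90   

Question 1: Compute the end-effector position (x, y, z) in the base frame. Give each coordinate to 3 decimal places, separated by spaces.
0.464 6.036 -6.062

after link 1: o_1 = (0.0000, 2.0000, 2.0000)
after link 2: o_2 = (-3.0000, 4.5981, 3.5000)
after link 3: o_3 = (-6.5355, 3.0362, -0.8658)
after link 4: o_4 = (-2.5355, 4.5362, -3.4639)
after link 5: o_5 = (0.4645, 6.0362, -6.0620)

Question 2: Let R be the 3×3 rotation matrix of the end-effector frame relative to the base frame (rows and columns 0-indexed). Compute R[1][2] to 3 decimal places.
End-effector z-axis (col 2 of R) = (0.0000,0.8660,0.5000)
R[1][2] = 0.8660

0.866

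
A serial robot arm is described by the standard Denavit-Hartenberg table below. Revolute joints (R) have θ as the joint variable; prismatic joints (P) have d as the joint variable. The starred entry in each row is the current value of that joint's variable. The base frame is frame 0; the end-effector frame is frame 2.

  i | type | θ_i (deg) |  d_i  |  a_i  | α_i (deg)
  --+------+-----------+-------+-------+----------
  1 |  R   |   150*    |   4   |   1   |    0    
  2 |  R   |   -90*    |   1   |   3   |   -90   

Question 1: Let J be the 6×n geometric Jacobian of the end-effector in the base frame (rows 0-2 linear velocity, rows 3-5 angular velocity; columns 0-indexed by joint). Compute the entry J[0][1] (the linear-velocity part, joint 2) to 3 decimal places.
axis z_1 = (0.0000,0.0000,1.0000); lever o_n−o_1 = (1.5000,2.5981,1.0000)
cross product → J_v[:, 1] = (-2.5981,1.5000,0.0000)
J_ω[:, 1] = z_1
entry J[0][1] = -2.5981

-2.598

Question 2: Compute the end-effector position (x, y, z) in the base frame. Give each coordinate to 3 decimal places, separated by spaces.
after link 1: o_1 = (-0.8660, 0.5000, 4.0000)
after link 2: o_2 = (0.6340, 3.0981, 5.0000)

0.634 3.098 5.000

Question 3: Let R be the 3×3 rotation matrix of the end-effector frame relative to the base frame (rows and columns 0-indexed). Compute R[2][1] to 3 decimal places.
End-effector y-axis (col 1 of R) = (-0.0000,0.0000,-1.0000)
R[2][1] = -1.0000

-1.000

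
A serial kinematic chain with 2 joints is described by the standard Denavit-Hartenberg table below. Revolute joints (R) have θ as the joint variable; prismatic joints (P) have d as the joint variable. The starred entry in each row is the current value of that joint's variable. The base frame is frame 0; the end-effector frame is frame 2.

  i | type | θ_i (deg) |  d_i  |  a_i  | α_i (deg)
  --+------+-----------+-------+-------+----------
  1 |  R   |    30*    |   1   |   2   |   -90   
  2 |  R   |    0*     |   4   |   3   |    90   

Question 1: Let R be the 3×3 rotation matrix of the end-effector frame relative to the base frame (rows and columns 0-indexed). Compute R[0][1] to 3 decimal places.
End-effector y-axis (col 1 of R) = (-0.5000,0.8660,0.0000)
R[0][1] = -0.5000

-0.500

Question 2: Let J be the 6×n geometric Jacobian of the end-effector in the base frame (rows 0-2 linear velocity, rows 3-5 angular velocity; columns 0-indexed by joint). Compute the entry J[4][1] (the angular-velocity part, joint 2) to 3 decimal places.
0.866

axis z_1 = (-0.5000,0.8660,0.0000); lever o_n−o_1 = (0.5981,4.9641,0.0000)
cross product → J_v[:, 1] = (-0.0000,0.0000,-3.0000)
J_ω[:, 1] = z_1
entry J[4][1] = 0.8660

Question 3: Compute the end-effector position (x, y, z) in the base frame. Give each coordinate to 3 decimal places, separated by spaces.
after link 1: o_1 = (1.7321, 1.0000, 1.0000)
after link 2: o_2 = (2.3301, 5.9641, 1.0000)

2.330 5.964 1.000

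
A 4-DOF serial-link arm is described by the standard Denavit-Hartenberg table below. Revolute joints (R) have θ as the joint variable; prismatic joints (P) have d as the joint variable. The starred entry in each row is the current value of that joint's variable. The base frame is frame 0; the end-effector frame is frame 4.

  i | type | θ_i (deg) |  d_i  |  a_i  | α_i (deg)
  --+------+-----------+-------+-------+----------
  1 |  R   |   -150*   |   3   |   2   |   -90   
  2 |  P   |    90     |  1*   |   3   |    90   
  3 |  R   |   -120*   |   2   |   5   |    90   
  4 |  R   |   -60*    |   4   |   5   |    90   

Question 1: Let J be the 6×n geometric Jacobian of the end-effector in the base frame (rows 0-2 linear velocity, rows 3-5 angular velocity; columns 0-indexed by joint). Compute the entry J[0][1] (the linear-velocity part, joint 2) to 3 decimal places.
prismatic axis z_1 = (0.5000,-0.8660,0.0000)
J_v[:, 1] = z_1; J_ω[:, 1] = (0,0,0)
entry J[0][1] = 0.5000

0.500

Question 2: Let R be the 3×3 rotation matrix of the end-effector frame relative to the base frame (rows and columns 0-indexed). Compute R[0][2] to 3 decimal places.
0.808

End-effector z-axis (col 2 of R) = (0.8080,-0.3995,-0.4330)
R[0][2] = 0.8080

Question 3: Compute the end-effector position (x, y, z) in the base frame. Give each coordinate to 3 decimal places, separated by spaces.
after link 1: o_1 = (-1.7321, -1.0000, 3.0000)
after link 2: o_2 = (-1.2321, -1.8660, 0.0000)
after link 3: o_3 = (-5.1292, 0.8840, 2.5000)
after link 4: o_4 = (-1.4617, 3.1920, 7.2141)

-1.462 3.192 7.214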